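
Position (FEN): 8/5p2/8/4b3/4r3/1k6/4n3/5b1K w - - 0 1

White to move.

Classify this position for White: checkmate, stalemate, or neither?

stalemate

White to move; white king on h1.
In check: no.
King squares — g1: attacked by Ne2; g2: attacked by Bf1; h2: attacked by Be5.
Legal moves for White: none.
Not in check and no legal moves → stalemate.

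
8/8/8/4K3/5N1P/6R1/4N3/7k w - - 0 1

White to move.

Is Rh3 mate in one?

After Rh3: black king on h1; in check: yes, from the white rook on h3.
King squares — g1: attacked by Ne2; g2: attacked by Nf4; h2: attacked by Rh3.
Black has no legal moves → checkmate.

yes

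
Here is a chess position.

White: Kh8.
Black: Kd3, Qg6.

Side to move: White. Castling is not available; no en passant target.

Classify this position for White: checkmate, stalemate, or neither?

White to move; white king on h8.
In check: no.
King squares — g7: attacked by Qg6; h7: attacked by Qg6; g8: attacked by Qg6.
Legal moves for White: none.
Not in check and no legal moves → stalemate.

stalemate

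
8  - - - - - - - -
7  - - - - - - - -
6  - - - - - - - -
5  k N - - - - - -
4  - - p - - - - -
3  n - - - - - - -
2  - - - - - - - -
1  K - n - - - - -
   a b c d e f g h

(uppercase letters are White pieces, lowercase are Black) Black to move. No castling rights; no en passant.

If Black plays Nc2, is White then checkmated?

After Nc2: white king on a1; in check: yes, from the black knight on c2.
White has 2 legal replies: Kb2, Kb1.
In check but a legal move exists → not checkmate.

no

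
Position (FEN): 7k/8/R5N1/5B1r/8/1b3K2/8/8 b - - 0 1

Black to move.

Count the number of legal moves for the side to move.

3

Black to move; king on h8.
In check: yes, from the white knight on g6.
Legal moves: Kg8, Kh7, Kg7.
Count: 3.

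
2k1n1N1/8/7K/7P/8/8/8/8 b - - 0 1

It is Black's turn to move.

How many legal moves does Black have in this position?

Black to move; king on c8.
In check: no.
Legal moves: Ng7, Nc7, Nf6, Nd6, Kd8, Kb8, Kd7, Kc7, Kb7.
Count: 9.

9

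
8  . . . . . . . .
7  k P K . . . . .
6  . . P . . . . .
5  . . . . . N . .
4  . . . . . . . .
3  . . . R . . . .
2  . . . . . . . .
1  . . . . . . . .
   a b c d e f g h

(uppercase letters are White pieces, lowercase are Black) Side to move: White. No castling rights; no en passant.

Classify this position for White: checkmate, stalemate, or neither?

neither

White to move; white king on c7.
In check: no.
Legal moves for White include: Kd8, Kc8, Kd7, Kd6, Ng7, Ne7, Nh6, Nd6, Nh4, Nd4, Ng3, Ne3, Rd8, Rd7, Rd6, Rd5, Rd4, Rh3, ... (list truncated; more exist).
White has legal moves and is not in check → neither.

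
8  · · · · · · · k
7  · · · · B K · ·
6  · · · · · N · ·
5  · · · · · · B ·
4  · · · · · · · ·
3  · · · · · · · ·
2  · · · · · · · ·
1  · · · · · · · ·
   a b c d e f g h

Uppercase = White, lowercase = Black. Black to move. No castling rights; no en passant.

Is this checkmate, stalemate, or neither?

Black to move; black king on h8.
In check: no.
King squares — g7: attacked by Kf7; h7: attacked by Nf6; g8: attacked by Nf6.
Legal moves for Black: none.
Not in check and no legal moves → stalemate.

stalemate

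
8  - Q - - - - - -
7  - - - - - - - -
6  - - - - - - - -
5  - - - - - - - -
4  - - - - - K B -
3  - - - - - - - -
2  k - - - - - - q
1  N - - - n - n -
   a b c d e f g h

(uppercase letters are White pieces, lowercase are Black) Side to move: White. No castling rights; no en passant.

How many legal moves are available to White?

White to move; king on f4.
In check: yes, from the black queen on h2.
Legal moves: Kg5, Kf5, Ke4, Ke3.
Count: 4.

4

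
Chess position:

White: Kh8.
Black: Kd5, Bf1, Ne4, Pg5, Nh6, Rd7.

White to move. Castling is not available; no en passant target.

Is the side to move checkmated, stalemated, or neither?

stalemate

White to move; white king on h8.
In check: no.
King squares — g7: attacked by Rd7; h7: attacked by Rd7; g8: attacked by Nh6.
Legal moves for White: none.
Not in check and no legal moves → stalemate.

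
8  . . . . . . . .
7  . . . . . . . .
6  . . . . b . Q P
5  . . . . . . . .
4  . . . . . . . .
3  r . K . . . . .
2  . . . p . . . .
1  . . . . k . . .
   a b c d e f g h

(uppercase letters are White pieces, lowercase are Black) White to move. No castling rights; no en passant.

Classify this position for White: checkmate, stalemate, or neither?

White to move; white king on c3.
In check: yes, from the black rook on a3.
Legal moves for White: Kd4, Kb4, Kc2, Kb2.
White is in check but has 4 legal moves → neither.

neither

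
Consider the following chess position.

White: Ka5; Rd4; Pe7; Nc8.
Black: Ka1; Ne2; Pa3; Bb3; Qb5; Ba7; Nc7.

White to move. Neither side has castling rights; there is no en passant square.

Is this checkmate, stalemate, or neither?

White to move; white king on a5.
In check: yes, from the black queen on b5.
King squares — a4: attacked by Bb3; b4: attacked by Qb5; b5: attacked by Nc7; a6: attacked by Qb5; b6: attacked by Qb5.
Legal moves for White: none.
In check with no legal moves → checkmate.

checkmate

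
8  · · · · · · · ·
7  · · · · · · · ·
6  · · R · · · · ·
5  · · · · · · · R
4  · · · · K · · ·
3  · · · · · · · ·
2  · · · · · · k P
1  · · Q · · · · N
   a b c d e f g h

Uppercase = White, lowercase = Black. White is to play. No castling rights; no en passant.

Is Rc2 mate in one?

yes

After Rc2: black king on g2; in check: yes, from the white rook on c2.
King squares — f1: attacked by Qc1; g1: attacked by Qc1; h1: attacked by Qc1; f2: attacked by Nh1; h2: attacked by Rc2; f3: attacked by Ke4; g3: attacked by Nh1; h3: attacked by Rh5.
Black has no legal moves → checkmate.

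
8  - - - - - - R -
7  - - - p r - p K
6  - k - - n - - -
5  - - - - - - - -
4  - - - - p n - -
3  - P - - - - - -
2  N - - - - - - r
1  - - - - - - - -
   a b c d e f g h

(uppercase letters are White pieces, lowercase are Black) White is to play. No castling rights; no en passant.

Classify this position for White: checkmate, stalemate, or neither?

White to move; white king on h7.
In check: yes, from the black rook on h2.
King squares — g6: attacked by Nf4; h6: attacked by Rh2; g7: attacked by Ne6; g8: own rook; h8: attacked by Rh2.
Legal moves for White: none.
In check with no legal moves → checkmate.

checkmate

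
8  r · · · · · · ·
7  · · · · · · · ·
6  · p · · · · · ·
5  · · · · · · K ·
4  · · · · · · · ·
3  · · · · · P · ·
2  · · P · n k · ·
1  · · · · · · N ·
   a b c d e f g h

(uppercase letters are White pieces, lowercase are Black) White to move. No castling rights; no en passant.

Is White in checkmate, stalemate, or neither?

White to move; white king on g5.
In check: no.
Legal moves for White: Kh6, Kg6, Kf6, Kh5, Kf5, Kh4, Kg4, Nh3+, Nxe2, f4, c3, c4.
White has 12 legal moves and is not in check → neither.

neither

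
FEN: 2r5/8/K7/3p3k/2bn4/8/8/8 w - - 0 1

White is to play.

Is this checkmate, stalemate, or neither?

White to move; white king on a6.
In check: yes, from the black bishop on c4.
King squares — a5: available; b5: attacked by Bc4; b6: available; a7: available; b7: available.
Legal moves for White: Kb7, Ka7, Kb6, Ka5.
White is in check but has 4 legal moves → neither.

neither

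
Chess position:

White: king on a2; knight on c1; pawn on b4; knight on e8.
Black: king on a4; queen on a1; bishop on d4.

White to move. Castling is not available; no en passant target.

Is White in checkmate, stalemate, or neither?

checkmate

White to move; white king on a2.
In check: yes, from the black queen on a1.
King squares — a1: attacked by Bd4; b1: attacked by Qa1; b2: attacked by Qa1; a3: attacked by Qa1; b3: attacked by Ka4.
Legal moves for White: none.
In check with no legal moves → checkmate.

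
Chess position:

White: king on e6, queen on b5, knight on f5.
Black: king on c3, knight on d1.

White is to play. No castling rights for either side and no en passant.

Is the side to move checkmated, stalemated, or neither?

White to move; white king on e6.
In check: no.
Legal moves for White include: Kf7, Ke7, Kd7, Kf6, Kd6, Ke5, Kd5, Ng7, Ne7, Nh6, Nd6, Nh4, Nd4, Ng3, Ne3, Qe8, Qb8, Qd7, ... (list truncated; more exist).
White has legal moves and is not in check → neither.

neither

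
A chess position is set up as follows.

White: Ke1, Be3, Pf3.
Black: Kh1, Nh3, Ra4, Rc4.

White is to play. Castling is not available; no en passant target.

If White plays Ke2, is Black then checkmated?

After Ke2: black king on h1; in check: no.
Black is not in check, so this cannot be checkmate.

no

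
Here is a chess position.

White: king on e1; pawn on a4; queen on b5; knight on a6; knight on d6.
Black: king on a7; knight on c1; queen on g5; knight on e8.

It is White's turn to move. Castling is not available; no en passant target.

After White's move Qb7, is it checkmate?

After Qb7: black king on a7; in check: yes, from the white queen on b7.
King squares — a6: attacked by Qb7; b6: attacked by Qb7; b7: attacked by Nd6; a8: attacked by Qb7; b8: attacked by Na6.
Black has no legal moves → checkmate.

yes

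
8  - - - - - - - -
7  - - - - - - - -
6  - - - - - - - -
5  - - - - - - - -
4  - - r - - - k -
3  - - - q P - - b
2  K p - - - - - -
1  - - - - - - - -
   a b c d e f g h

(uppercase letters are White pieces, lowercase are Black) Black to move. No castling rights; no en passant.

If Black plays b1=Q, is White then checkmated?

After b1=Q: white king on a2; in check: yes, from the black queen on b1.
King squares — a1: attacked by Qb1; b1: attacked by Qd3; b2: attacked by Qb1; a3: attacked by Qd3; b3: attacked by Qb1.
White has no legal moves → checkmate.

yes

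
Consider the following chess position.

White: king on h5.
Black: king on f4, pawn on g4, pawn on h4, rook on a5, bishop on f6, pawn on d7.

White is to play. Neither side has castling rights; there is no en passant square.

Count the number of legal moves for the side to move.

2

White to move; king on h5.
In check: yes, from the black rook on a5.
Legal moves: Kh6, Kg6.
Count: 2.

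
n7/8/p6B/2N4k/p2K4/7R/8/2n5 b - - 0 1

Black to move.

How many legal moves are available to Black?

Black to move; king on h5.
In check: yes, from the white rook on h3.
Legal moves: Kg6, Kg4.
Count: 2.

2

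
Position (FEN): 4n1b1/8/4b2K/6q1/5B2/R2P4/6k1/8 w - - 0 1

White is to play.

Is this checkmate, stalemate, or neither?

White to move; white king on h6.
In check: yes, from the black queen on g5.
Legal moves for White: Kxg5, Bxg5.
White is in check but has 2 legal moves → neither.

neither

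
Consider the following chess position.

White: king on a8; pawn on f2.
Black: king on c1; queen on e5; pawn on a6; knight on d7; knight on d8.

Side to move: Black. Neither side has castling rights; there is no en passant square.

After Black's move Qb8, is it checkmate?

yes

After Qb8: white king on a8; in check: yes, from the black queen on b8.
King squares — a7: attacked by Qb8; b7: attacked by Qb8; b8: attacked by Nd7.
White has no legal moves → checkmate.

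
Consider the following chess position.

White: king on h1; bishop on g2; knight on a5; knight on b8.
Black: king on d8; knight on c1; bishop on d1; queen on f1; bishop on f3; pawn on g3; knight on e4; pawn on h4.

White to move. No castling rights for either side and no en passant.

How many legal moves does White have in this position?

White to move; king on h1.
In check: yes, from the black queen on f1.
Legal moves: none.
Count: 0.

0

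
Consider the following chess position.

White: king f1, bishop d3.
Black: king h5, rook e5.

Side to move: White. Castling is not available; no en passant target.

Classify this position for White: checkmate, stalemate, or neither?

White to move; white king on f1.
In check: no.
Legal moves for White: Bh7, Bg6+, Ba6, Bf5, Bb5, Be4, Bc4, Be2+, Bc2, Bb1, Kg2, Kf2, Kg1.
White has 13 legal moves and is not in check → neither.

neither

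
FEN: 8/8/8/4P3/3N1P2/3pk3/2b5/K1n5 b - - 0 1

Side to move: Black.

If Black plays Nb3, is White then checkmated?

no

After Nb3: white king on a1; in check: yes, from the black knight on b3.
White has 3 legal replies: Kb2, Ka2, Nxb3.
In check but a legal move exists → not checkmate.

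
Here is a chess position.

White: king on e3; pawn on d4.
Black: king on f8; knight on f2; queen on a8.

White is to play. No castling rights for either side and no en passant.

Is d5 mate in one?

After d5: black king on f8; in check: no.
Black is not in check, so this cannot be checkmate.

no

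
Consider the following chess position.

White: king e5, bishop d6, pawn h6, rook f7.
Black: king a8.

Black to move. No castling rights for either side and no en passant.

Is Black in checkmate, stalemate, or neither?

stalemate

Black to move; black king on a8.
In check: no.
King squares — a7: attacked by Rf7; b7: attacked by Rf7; b8: attacked by Bd6.
Legal moves for Black: none.
Not in check and no legal moves → stalemate.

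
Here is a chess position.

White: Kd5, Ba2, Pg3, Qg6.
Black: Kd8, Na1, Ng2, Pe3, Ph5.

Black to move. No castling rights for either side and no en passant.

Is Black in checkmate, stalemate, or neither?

Black to move; black king on d8.
In check: no.
Legal moves for Black: Kc8, Ke7, Kd7, Kc7, Nh4, Nf4+, Ne1, Nb3, Nc2, h4, e2.
Black has 11 legal moves and is not in check → neither.

neither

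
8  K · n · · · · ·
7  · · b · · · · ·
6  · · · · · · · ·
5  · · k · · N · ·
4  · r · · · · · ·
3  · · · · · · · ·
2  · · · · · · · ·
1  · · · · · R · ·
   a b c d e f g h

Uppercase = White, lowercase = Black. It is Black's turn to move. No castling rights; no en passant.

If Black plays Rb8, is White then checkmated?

yes

After Rb8: white king on a8; in check: yes, from the black rook on b8.
King squares — a7: attacked by Nc8; b7: attacked by Rb8; b8: attacked by Bc7.
White has no legal moves → checkmate.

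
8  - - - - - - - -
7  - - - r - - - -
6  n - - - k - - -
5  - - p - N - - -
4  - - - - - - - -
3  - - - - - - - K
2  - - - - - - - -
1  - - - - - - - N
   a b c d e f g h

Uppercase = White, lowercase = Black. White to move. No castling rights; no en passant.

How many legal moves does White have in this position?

White to move; king on h3.
In check: no.
Legal moves: Nf7, Nxd7, Ng6, Nc6, Ng4, Nc4, Nf3, Nd3, Kh4, Kg4, Kg3, Kh2, Kg2, Ng3, Nf2.
Count: 15.

15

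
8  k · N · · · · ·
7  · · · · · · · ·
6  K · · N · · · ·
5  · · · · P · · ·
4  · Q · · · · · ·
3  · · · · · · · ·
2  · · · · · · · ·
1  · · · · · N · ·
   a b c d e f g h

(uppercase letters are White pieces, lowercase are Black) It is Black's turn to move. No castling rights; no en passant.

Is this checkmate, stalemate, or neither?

Black to move; black king on a8.
In check: no.
King squares — a7: attacked by Ka6; b7: attacked by Qb4; b8: attacked by Qb4.
Legal moves for Black: none.
Not in check and no legal moves → stalemate.

stalemate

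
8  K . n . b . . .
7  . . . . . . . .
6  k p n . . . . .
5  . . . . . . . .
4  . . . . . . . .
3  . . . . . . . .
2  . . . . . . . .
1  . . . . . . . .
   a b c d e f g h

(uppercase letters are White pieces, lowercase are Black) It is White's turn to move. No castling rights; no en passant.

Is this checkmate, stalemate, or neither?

stalemate

White to move; white king on a8.
In check: no.
King squares — a7: attacked by Ka6; b7: attacked by Ka6; b8: attacked by Nc6.
Legal moves for White: none.
Not in check and no legal moves → stalemate.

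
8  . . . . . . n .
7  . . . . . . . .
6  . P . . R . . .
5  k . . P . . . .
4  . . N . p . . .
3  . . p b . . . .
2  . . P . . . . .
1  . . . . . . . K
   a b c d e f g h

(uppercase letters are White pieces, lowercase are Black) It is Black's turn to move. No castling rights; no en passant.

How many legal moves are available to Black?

Black to move; king on a5.
In check: yes, from the white knight on c4.
Legal moves: Ka6, Kb5, Kb4, Ka4, Bxc4.
Count: 5.

5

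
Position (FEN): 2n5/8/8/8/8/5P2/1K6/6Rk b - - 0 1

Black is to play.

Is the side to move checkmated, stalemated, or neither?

Black to move; black king on h1.
In check: yes, from the white rook on g1.
Legal moves for Black: Kh2, Kxg1.
Black is in check but has 2 legal moves → neither.

neither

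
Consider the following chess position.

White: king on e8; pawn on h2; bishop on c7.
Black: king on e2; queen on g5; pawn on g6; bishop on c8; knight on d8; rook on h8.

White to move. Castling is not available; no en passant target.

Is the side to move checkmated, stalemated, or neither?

White to move; white king on e8.
In check: yes, from the black rook on h8.
King squares — d7: attacked by Bc8; e7: attacked by Qg5; f7: attacked by Nd8; d8: attacked by Qg5; f8: attacked by Rh8.
Legal moves for White: none.
In check with no legal moves → checkmate.

checkmate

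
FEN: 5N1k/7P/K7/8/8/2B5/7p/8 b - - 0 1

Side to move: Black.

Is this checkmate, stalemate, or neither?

checkmate

Black to move; black king on h8.
In check: yes, from the white bishop on c3.
King squares — g7: attacked by Bc3; h7: attacked by Nf8; g8: attacked by Ph7.
Legal moves for Black: none.
In check with no legal moves → checkmate.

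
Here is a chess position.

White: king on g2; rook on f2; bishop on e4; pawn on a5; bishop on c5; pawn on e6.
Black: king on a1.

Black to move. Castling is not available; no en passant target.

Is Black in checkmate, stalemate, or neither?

Black to move; black king on a1.
In check: no.
King squares — b1: attacked by Be4; a2: attacked by Rf2; b2: attacked by Rf2.
Legal moves for Black: none.
Not in check and no legal moves → stalemate.

stalemate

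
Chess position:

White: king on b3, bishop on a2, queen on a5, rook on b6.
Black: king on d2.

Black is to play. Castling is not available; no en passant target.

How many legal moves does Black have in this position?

Black to move; king on d2.
In check: yes, from the white queen on a5.
Legal moves: Ke3, Kd3, Ke2, Kd1, Kc1.
Count: 5.

5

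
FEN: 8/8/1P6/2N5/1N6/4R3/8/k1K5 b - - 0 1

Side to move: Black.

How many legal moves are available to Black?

0

Black to move; king on a1.
In check: no.
Legal moves: none.
Count: 0.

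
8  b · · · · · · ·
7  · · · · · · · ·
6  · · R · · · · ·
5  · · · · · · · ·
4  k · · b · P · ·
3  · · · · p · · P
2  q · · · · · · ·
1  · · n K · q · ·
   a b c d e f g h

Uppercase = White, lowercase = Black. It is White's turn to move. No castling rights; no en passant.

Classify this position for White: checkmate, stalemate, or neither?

White to move; white king on d1.
In check: yes, from the black queen on f1.
King squares — c1: attacked by Qf1; e1: attacked by Qf1; c2: attacked by Qa2; d2: attacked by Qa2; e2: attacked by Nc1.
Legal moves for White: none.
In check with no legal moves → checkmate.

checkmate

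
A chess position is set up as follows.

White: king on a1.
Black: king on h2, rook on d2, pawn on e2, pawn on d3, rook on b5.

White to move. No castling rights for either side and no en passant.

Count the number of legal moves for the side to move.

White to move; king on a1.
In check: no.
Legal moves: none.
Count: 0.

0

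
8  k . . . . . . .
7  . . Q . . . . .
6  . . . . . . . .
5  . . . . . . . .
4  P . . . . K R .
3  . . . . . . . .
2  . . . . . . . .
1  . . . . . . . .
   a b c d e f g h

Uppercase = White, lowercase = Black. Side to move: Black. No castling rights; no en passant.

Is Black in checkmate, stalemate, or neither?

stalemate

Black to move; black king on a8.
In check: no.
King squares — a7: attacked by Qc7; b7: attacked by Qc7; b8: attacked by Qc7.
Legal moves for Black: none.
Not in check and no legal moves → stalemate.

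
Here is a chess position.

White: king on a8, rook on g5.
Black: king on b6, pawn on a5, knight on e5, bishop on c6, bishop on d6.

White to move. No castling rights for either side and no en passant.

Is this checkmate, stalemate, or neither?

White to move; white king on a8.
In check: yes, from the black bishop on c6.
King squares — a7: attacked by Kb6; b7: attacked by Kb6; b8: attacked by Bd6.
Legal moves for White: none.
In check with no legal moves → checkmate.

checkmate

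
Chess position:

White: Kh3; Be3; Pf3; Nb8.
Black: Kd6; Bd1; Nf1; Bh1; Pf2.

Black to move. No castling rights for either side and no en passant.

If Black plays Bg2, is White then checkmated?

no

After Bg2: white king on h3; in check: yes, from the black bishop on g2.
White has 3 legal replies: Kh4, Kg4, Kxg2.
In check but a legal move exists → not checkmate.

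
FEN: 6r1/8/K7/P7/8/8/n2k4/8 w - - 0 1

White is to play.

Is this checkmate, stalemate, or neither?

White to move; white king on a6.
In check: no.
Legal moves for White: Kb7, Ka7, Kb6, Kb5.
White has 4 legal moves and is not in check → neither.

neither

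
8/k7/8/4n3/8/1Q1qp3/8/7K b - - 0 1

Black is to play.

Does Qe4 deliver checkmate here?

no

After Qe4: white king on h1; in check: yes, from the black queen on e4.
White has 2 legal replies: Kh2, Kg1.
In check but a legal move exists → not checkmate.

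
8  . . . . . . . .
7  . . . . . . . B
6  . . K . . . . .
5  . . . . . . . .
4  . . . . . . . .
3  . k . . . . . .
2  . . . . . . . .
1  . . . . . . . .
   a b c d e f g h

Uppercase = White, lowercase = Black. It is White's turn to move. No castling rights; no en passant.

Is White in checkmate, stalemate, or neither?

neither

White to move; white king on c6.
In check: no.
Legal moves for White: Bg8+, Bg6, Bf5, Be4, Bd3, Bc2+, Bb1, Kd7, Kc7, Kb7, Kd6, Kb6, Kd5, Kc5, Kb5.
White has 15 legal moves and is not in check → neither.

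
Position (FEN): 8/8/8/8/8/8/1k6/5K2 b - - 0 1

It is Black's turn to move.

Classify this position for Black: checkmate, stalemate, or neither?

neither

Black to move; black king on b2.
In check: no.
Legal moves for Black: Kc3, Kb3, Ka3, Kc2, Ka2, Kc1, Kb1, Ka1.
Black has 8 legal moves and is not in check → neither.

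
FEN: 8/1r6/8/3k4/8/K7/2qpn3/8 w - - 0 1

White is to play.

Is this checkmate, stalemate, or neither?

stalemate

White to move; white king on a3.
In check: no.
King squares — a2: attacked by Qc2; b2: attacked by Qc2; b3: attacked by Qc2; a4: attacked by Qc2; b4: attacked by Rb7.
Legal moves for White: none.
Not in check and no legal moves → stalemate.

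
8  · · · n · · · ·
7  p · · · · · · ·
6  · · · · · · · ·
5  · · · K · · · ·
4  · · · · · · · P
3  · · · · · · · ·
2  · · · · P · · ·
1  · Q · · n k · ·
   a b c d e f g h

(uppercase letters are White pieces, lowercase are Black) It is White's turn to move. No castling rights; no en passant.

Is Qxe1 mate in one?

After Qxe1: black king on f1; in check: yes, from the white queen on e1.
Black has 2 legal replies: Kg2, Kxe1.
In check but a legal move exists → not checkmate.

no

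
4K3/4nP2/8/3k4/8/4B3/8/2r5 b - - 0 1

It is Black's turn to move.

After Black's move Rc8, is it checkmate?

After Rc8: white king on e8; in check: yes, from the black rook on c8.
White has 2 legal replies: Kxe7, Kd7.
In check but a legal move exists → not checkmate.

no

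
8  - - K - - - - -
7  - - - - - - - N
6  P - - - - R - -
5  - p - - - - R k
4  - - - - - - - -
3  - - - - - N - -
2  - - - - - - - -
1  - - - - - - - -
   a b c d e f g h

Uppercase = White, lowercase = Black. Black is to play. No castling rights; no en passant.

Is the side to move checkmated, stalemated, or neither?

Black to move; black king on h5.
In check: yes, from the white rook on g5.
King squares — g4: attacked by Rg5; h4: attacked by Nf3; g5: attacked by Nf3; g6: attacked by Rg5; h6: attacked by Rf6.
Legal moves for Black: none.
In check with no legal moves → checkmate.

checkmate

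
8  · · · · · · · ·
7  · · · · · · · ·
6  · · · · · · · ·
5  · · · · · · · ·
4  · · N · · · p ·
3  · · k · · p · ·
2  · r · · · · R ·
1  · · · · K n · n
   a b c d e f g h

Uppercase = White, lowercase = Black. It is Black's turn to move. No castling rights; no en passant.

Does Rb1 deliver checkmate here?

After Rb1: white king on e1; in check: yes, from the black rook on b1.
King squares — d1: attacked by Rb1; f1: attacked by Rb1; d2: attacked by Nf1; e2: attacked by Pf3; f2: attacked by Nh1.
White has no legal moves → checkmate.

yes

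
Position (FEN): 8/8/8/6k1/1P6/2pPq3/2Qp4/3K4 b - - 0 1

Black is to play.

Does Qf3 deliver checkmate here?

After Qf3: white king on d1; in check: yes, from the black queen on f3.
King squares — c1: attacked by Pd2; e1: attacked by Pd2; c2: own queen; d2: attacked by Pc3; e2: attacked by Qf3.
White has no legal moves → checkmate.

yes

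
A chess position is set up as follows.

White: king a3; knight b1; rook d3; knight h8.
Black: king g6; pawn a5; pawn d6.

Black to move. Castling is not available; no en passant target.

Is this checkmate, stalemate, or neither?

Black to move; black king on g6.
In check: yes, from the white knight on h8.
King squares — f5: available; g5: available; h5: available; f6: available; h6: available; f7: attacked by Nh8; g7: available; h7: available.
Legal moves for Black: Kh7, Kg7, Kh6, Kf6, Kh5, Kg5, Kf5.
Black is in check but has 7 legal moves → neither.

neither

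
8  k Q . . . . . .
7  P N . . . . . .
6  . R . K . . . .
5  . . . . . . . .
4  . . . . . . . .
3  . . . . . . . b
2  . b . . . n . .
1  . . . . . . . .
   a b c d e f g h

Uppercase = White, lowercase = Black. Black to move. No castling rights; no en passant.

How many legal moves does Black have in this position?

Black to move; king on a8.
In check: yes, from the white queen on b8.
Legal moves: none.
Count: 0.

0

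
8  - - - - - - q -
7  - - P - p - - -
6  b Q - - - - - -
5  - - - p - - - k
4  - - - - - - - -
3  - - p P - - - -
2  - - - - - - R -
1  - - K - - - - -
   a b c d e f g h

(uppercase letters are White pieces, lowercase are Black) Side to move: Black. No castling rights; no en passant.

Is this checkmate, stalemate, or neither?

neither

Black to move; black king on h5.
In check: no.
Legal moves for Black include: Qh8, Qf8, Qe8, Qd8, Qc8, Qb8, Qa8, Qh7, Qg7, Qf7, Qg6, Qe6, Qg5+, Qg4, Qg3, Qxg2, Bc8, Bb7, ... (list truncated; more exist).
Black has legal moves and is not in check → neither.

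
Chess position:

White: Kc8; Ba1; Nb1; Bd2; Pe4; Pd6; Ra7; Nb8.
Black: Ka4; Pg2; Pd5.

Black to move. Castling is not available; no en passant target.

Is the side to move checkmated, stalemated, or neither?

Black to move; black king on a4.
In check: yes, from the white rook on a7.
King squares — a3: attacked by Nb1; b3: available; b4: attacked by Bd2; a5: attacked by Bd2; b5: available.
Legal moves for Black: Kb5, Kb3.
Black is in check but has 2 legal moves → neither.

neither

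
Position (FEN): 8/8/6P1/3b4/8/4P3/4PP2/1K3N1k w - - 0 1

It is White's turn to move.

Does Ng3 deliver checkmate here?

no

After Ng3: black king on h1; in check: yes, from the white knight on g3.
Black has 3 legal replies: Kh2, Kg2, Kg1.
In check but a legal move exists → not checkmate.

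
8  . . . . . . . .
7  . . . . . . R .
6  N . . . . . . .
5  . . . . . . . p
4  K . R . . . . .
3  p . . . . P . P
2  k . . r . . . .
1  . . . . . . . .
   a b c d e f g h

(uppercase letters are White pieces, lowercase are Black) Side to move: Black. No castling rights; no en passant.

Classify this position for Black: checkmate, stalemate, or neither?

neither

Black to move; black king on a2.
In check: no.
Legal moves for Black: Rd8, Rd7, Rd6, Rd5, Rd4, Rd3, Rh2, Rg2, Rf2, Re2, Rc2, Rb2, Rd1, Kb2, Kb1, Ka1, h4.
Black has 17 legal moves and is not in check → neither.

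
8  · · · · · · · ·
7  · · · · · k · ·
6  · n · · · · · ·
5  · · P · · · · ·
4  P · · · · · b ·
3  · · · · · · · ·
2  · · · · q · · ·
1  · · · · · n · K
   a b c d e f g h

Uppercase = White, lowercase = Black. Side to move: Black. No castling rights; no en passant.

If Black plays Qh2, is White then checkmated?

After Qh2: white king on h1; in check: yes, from the black queen on h2.
King squares — g1: attacked by Qh2; g2: attacked by Qh2; h2: attacked by Nf1.
White has no legal moves → checkmate.

yes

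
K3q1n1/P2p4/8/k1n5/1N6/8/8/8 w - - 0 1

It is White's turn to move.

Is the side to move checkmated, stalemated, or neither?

White to move; white king on a8.
In check: yes, from the black queen on e8.
King squares — a7: own pawn; b7: attacked by Nc5; b8: attacked by Qe8.
Legal moves for White: none.
In check with no legal moves → checkmate.

checkmate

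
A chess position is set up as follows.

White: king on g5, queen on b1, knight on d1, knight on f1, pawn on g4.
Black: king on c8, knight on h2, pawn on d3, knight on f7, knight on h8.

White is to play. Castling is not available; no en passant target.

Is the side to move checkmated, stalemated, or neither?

neither

White to move; white king on g5.
In check: yes, from the black knight on f7.
Legal moves for White: Kf6, Kh5, Kf5, Kh4, Kf4.
White is in check but has 5 legal moves → neither.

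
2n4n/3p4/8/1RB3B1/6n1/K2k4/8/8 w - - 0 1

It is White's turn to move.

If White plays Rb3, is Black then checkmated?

After Rb3: black king on d3; in check: yes, from the white rook on b3.
Black has 4 legal replies: Ke4, Kc4, Ke2, Kc2.
In check but a legal move exists → not checkmate.

no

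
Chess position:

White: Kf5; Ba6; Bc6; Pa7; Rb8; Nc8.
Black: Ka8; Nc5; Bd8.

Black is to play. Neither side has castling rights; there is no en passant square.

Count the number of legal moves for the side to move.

0

Black to move; king on a8.
In check: yes, from the white bishop on c6 and the white rook on b8.
Legal moves: none.
Count: 0.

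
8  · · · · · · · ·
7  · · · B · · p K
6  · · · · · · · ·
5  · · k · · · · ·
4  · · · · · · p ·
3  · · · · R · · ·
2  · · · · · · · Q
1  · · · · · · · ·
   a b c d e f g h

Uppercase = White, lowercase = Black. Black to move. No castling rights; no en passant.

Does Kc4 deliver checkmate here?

no

After Kc4: white king on h7; in check: no.
White is not in check, so this cannot be checkmate.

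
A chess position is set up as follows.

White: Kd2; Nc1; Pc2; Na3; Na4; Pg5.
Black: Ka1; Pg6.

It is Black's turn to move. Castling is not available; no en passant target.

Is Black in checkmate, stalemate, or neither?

Black to move; black king on a1.
In check: no.
King squares — b1: attacked by Na3; a2: attacked by Nc1; b2: attacked by Na4.
Legal moves for Black: none.
Not in check and no legal moves → stalemate.

stalemate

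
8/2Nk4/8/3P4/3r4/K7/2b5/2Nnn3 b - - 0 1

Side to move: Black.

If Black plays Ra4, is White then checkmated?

After Ra4: white king on a3; in check: yes, from the black rook on a4.
King squares — a2: attacked by Ra4; b2: attacked by Nd1; b3: attacked by Bc2; a4: attacked by Bc2; b4: attacked by Ra4.
White has no legal moves → checkmate.

yes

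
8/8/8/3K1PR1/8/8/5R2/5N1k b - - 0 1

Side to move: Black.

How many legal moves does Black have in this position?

0

Black to move; king on h1.
In check: no.
Legal moves: none.
Count: 0.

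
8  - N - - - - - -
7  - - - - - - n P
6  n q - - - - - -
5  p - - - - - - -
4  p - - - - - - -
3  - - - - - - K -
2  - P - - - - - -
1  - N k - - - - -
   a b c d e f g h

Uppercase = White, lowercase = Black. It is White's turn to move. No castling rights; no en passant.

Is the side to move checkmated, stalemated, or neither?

neither

White to move; white king on g3.
In check: no.
Legal moves for White include: Nd7, Nc6, Nxa6, Kh4, Kg4, Kf4, Kh3, Kf3, Kh2, Kg2, Nc3, Na3, Nd2, h8=Q, h8=R, h8=B, h8=N, b3, ... (list truncated; more exist).
White has legal moves and is not in check → neither.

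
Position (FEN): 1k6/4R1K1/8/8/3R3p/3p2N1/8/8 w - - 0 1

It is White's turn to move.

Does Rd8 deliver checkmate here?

After Rd8: black king on b8; in check: yes, from the white rook on d8.
King squares — a7: attacked by Re7; b7: attacked by Re7; c7: attacked by Re7; a8: attacked by Rd8; c8: attacked by Rd8.
Black has no legal moves → checkmate.

yes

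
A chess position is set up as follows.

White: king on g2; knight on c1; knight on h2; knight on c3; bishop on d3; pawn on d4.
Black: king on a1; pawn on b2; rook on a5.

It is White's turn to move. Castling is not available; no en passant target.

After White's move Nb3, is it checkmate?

yes

After Nb3: black king on a1; in check: yes, from the white knight on b3.
King squares — b1: attacked by Nc3; a2: attacked by Nc3; b2: own pawn.
Black has no legal moves → checkmate.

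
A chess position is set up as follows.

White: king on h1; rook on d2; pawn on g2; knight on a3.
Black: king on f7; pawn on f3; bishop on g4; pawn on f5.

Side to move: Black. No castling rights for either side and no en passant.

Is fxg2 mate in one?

After fxg2: white king on h1; in check: yes, from the black pawn on g2.
White has 4 legal replies: Kh2, Kxg2, Kg1, Rxg2.
In check but a legal move exists → not checkmate.

no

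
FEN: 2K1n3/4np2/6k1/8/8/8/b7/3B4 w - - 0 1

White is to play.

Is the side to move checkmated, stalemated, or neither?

neither

White to move; white king on c8.
In check: yes, from the black knight on e7.
King squares — b7: available; c7: attacked by Ne8; d7: available; b8: available; d8: available.
Legal moves for White: Kd8, Kb8, Kd7, Kb7.
White is in check but has 4 legal moves → neither.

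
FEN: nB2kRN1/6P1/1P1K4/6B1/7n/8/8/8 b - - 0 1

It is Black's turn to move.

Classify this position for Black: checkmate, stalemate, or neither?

Black to move; black king on e8.
In check: yes, from the white rook on f8.
King squares — d7: attacked by Kd6; e7: attacked by Bg5; f7: attacked by Rf8; d8: attacked by Bg5; f8: attacked by Pg7.
Legal moves for Black: none.
In check with no legal moves → checkmate.

checkmate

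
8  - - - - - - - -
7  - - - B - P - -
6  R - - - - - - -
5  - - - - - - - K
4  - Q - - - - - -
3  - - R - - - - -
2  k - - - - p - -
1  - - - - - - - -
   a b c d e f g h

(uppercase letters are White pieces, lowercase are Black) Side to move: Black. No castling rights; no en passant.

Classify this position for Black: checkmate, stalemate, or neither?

checkmate

Black to move; black king on a2.
In check: yes, from the white rook on a6.
King squares — a1: attacked by Ra6; b1: attacked by Qb4; b2: attacked by Qb4; a3: attacked by Rc3; b3: attacked by Rc3.
Legal moves for Black: none.
In check with no legal moves → checkmate.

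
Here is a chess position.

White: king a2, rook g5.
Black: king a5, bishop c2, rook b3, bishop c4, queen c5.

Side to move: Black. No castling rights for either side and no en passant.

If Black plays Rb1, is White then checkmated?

yes

After Rb1: white king on a2; in check: yes, from the black bishop on c4.
King squares — a1: attacked by Rb1; b1: attacked by Bc2; b2: attacked by Rb1; a3: attacked by Qc5; b3: attacked by Rb1.
White has no legal moves → checkmate.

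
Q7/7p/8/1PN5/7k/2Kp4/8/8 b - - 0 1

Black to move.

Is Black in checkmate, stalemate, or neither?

Black to move; black king on h4.
In check: no.
Legal moves for Black: Kh5, Kg5, Kg4, Kh3, Kg3, h6, d2, h5.
Black has 8 legal moves and is not in check → neither.

neither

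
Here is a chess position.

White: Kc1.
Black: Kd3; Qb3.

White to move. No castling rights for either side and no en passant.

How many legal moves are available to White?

White to move; king on c1.
In check: no.
Legal moves: none.
Count: 0.

0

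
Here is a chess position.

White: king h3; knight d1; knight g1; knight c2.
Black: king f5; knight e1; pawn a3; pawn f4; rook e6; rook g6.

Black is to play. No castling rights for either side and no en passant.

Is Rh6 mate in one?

yes

After Rh6: white king on h3; in check: yes, from the black rook on h6.
King squares — g2: attacked by Ne1; h2: attacked by Rh6; g3: attacked by Pf4; g4: attacked by Kf5; h4: attacked by Rh6.
White has no legal moves → checkmate.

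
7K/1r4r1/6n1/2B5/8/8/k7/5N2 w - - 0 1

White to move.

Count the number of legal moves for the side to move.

White to move; king on h8.
In check: yes, from the black knight on g6.
Legal moves: none.
Count: 0.

0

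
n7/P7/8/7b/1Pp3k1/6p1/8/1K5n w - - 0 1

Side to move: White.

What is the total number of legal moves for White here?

White to move; king on b1.
In check: no.
Legal moves: Kc2, Kb2, Ka2, Kc1, Ka1, b5.
Count: 6.

6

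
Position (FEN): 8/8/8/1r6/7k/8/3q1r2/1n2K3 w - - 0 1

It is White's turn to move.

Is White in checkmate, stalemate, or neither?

White to move; white king on e1.
In check: yes, from the black queen on d2.
King squares — d1: attacked by Qd2; f1: attacked by Rf2; d2: attacked by Nb1; e2: attacked by Qd2; f2: attacked by Qd2.
Legal moves for White: none.
In check with no legal moves → checkmate.

checkmate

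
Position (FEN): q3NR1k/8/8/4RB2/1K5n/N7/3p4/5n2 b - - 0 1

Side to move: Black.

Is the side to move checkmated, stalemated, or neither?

checkmate

Black to move; black king on h8.
In check: yes, from the white rook on f8.
King squares — g7: attacked by Ne8; h7: attacked by Bf5; g8: attacked by Rf8.
Legal moves for Black: none.
In check with no legal moves → checkmate.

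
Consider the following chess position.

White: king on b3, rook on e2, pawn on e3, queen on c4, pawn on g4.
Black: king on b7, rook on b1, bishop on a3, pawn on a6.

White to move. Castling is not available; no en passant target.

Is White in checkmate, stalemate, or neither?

neither

White to move; white king on b3.
In check: yes, from the black rook on b1.
Legal moves for White: Ka4, Kc3, Kxa3, Kc2, Ka2, Rb2.
White is in check but has 6 legal moves → neither.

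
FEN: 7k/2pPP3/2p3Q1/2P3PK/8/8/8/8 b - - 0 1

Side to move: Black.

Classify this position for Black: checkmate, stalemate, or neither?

Black to move; black king on h8.
In check: no.
King squares — g7: attacked by Qg6; h7: attacked by Qg6; g8: attacked by Qg6.
Legal moves for Black: none.
Not in check and no legal moves → stalemate.

stalemate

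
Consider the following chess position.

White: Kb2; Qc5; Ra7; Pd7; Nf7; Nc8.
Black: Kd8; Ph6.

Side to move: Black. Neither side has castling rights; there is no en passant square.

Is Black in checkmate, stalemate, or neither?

Black to move; black king on d8.
In check: yes, from the white knight on f7.
King squares — c7: attacked by Qc5; d7: attacked by Ra7; e7: attacked by Qc5; c8: attacked by Qc5; e8: attacked by Pd7.
Legal moves for Black: none.
In check with no legal moves → checkmate.

checkmate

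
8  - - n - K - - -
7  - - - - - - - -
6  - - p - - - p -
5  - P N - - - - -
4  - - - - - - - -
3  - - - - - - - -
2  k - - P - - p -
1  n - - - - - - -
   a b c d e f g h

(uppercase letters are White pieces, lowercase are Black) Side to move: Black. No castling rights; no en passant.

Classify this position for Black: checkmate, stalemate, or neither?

Black to move; black king on a2.
In check: no.
Legal moves for Black: Ne7, Na7, Nd6+, Nb6, Ka3, Kb2, Kb1, Nb3, Nc2, cxb5, g5, g1=Q, g1=R, g1=B, g1=N.
Black has 15 legal moves and is not in check → neither.

neither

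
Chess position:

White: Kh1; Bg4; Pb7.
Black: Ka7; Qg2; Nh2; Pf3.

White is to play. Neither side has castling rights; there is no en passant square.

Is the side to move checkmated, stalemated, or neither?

White to move; white king on h1.
In check: yes, from the black queen on g2.
King squares — g1: attacked by Qg2; g2: attacked by Pf3; h2: attacked by Qg2.
Legal moves for White: none.
In check with no legal moves → checkmate.

checkmate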